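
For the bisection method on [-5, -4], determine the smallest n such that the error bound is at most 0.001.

We need (b-a)/2^n ≤ 0.001
(-4 - (-5))/2^n ≤ 0.001
1/2^n ≤ 0.001
2^n ≥ 1000
n ≥ log₂(1000) = 9.97
n ≥ 10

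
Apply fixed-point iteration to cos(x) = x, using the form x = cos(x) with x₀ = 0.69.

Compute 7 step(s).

Equation: cos(x) = x
Fixed-point form: x = cos(x)
x₀ = 0.69

x_1 = g(0.690000) = 0.771246
x_2 = g(0.771246) = 0.717043
x_3 = g(0.717043) = 0.753752
x_4 = g(0.753752) = 0.729126
x_5 = g(0.729126) = 0.745757
x_6 = g(0.745757) = 0.734574
x_7 = g(0.734574) = 0.742116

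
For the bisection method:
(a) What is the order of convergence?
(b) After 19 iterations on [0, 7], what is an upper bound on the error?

(a) Bisection has linear (order 1) convergence; the error is halved each step.

(b) Error bound = (b-a)/2^n = (7 - 0)/2^{19}
    = 7/2^{19}

(a) 1 (linear); (b) error ≤ 1.34e-05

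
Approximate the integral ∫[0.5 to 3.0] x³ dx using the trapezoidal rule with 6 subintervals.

f(x) = x³
a = 0.5, b = 3.0, n = 6
h = (b - a)/n = 0.416667

Trapezoidal rule: (h/2)[f(x₀) + 2f(x₁) + 2f(x₂) + ... + f(xₙ)]

x_0 = 0.5000, f(x_0) = 0.125000, coefficient = 1
x_1 = 0.9167, f(x_1) = 0.770255, coefficient = 2
x_2 = 1.3333, f(x_2) = 2.370370, coefficient = 2
x_3 = 1.7500, f(x_3) = 5.359375, coefficient = 2
x_4 = 2.1667, f(x_4) = 10.171296, coefficient = 2
x_5 = 2.5833, f(x_5) = 17.240162, coefficient = 2
x_6 = 3.0000, f(x_6) = 27.000000, coefficient = 1

I ≈ (0.416667/2) × 98.947917 = 20.614149
Exact value: 20.234375
Error: 0.379774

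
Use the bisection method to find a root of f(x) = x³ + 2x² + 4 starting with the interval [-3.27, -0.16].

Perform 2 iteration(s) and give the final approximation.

f(x) = x³ + 2x² + 4
Initial interval: [-3.27, -0.16]

Iteration 1:
  c_1 = (-3.270000 + (-0.160000))/2 = -1.715000
  f(c_1) = f(-1.715000) = 4.838249
  f(a) × f(c) < 0, new interval: [-3.270000, -1.715000]
Iteration 2:
  c_2 = (-3.270000 + (-1.715000))/2 = -2.492500
  f(c_2) = f(-2.492500) = 0.940316
  f(a) × f(c) < 0, new interval: [-3.270000, -2.492500]

After 2 iteration(s), the approximation is c_2 = -2.492500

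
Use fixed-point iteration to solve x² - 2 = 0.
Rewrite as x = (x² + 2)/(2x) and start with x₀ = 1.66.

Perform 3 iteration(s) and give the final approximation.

Equation: x² - 2 = 0
Fixed-point form: x = (x² + 2)/(2x)
x₀ = 1.66

x_1 = g(1.660000) = 1.432410
x_2 = g(1.432410) = 1.414329
x_3 = g(1.414329) = 1.414214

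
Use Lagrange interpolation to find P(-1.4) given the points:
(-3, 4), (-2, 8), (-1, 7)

Lagrange interpolation formula:
P(x) = Σ yᵢ × Lᵢ(x)
where Lᵢ(x) = Π_{j≠i} (x - xⱼ)/(xᵢ - xⱼ)

L_0(-1.4) = (-1.4 - (-2))/(-3 - (-2)) × (-1.4 - (-1))/(-3 - (-1)) = -0.120000
L_1(-1.4) = (-1.4 - (-3))/(-2 - (-3)) × (-1.4 - (-1))/(-2 - (-1)) = 0.640000
L_2(-1.4) = (-1.4 - (-3))/(-1 - (-3)) × (-1.4 - (-2))/(-1 - (-2)) = 0.480000

P(-1.4) = 4×L_0(-1.4) + 8×L_1(-1.4) + 7×L_2(-1.4)
P(-1.4) = 8.000000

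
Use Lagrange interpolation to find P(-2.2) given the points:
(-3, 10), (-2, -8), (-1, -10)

Lagrange interpolation formula:
P(x) = Σ yᵢ × Lᵢ(x)
where Lᵢ(x) = Π_{j≠i} (x - xⱼ)/(xᵢ - xⱼ)

L_0(-2.2) = (-2.2 - (-2))/(-3 - (-2)) × (-2.2 - (-1))/(-3 - (-1)) = 0.120000
L_1(-2.2) = (-2.2 - (-3))/(-2 - (-3)) × (-2.2 - (-1))/(-2 - (-1)) = 0.960000
L_2(-2.2) = (-2.2 - (-3))/(-1 - (-3)) × (-2.2 - (-2))/(-1 - (-2)) = -0.080000

P(-2.2) = 10×L_0(-2.2) + (-8)×L_1(-2.2) + (-10)×L_2(-2.2)
P(-2.2) = -5.680000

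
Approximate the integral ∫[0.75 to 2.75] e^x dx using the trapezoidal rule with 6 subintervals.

f(x) = e^x
a = 0.75, b = 2.75, n = 6
h = (b - a)/n = 0.333333

Trapezoidal rule: (h/2)[f(x₀) + 2f(x₁) + 2f(x₂) + ... + f(xₙ)]

x_0 = 0.7500, f(x_0) = 2.117000, coefficient = 1
x_1 = 1.0833, f(x_1) = 2.954512, coefficient = 2
x_2 = 1.4167, f(x_2) = 4.123353, coefficient = 2
x_3 = 1.7500, f(x_3) = 5.754603, coefficient = 2
x_4 = 2.0833, f(x_4) = 8.031195, coefficient = 2
x_5 = 2.4167, f(x_5) = 11.208436, coefficient = 2
x_6 = 2.7500, f(x_6) = 15.642632, coefficient = 1

I ≈ (0.333333/2) × 81.903827 = 13.650638
Exact value: 13.525632
Error: 0.125006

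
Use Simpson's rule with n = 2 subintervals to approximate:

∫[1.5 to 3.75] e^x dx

f(x) = e^x
a = 1.5, b = 3.75, n = 2
h = (b - a)/n = 1.125000

Simpson's rule: (h/3)[f(x₀) + 4f(x₁) + 2f(x₂) + ... + f(xₙ)]

x_0 = 1.5000, f(x_0) = 4.481689, coefficient = 1
x_1 = 2.6250, f(x_1) = 13.804574, coefficient = 4
x_2 = 3.7500, f(x_2) = 42.521082, coefficient = 1

I ≈ (1.125000/3) × 102.221068 = 38.332900
Exact value: 38.039393
Error: 0.293508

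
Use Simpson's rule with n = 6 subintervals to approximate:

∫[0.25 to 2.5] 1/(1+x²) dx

f(x) = 1/(1+x²)
a = 0.25, b = 2.5, n = 6
h = (b - a)/n = 0.375000

Simpson's rule: (h/3)[f(x₀) + 4f(x₁) + 2f(x₂) + ... + f(xₙ)]

x_0 = 0.2500, f(x_0) = 0.941176, coefficient = 1
x_1 = 0.6250, f(x_1) = 0.719101, coefficient = 4
x_2 = 1.0000, f(x_2) = 0.500000, coefficient = 2
x_3 = 1.3750, f(x_3) = 0.345946, coefficient = 4
x_4 = 1.7500, f(x_4) = 0.246154, coefficient = 2
x_5 = 2.1250, f(x_5) = 0.181303, coefficient = 4
x_6 = 2.5000, f(x_6) = 0.137931, coefficient = 1

I ≈ (0.375000/3) × 7.556816 = 0.944602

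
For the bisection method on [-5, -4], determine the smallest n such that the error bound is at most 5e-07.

We need (b-a)/2^n ≤ 5e-07
(-4 - (-5))/2^n ≤ 5e-07
1/2^n ≤ 5e-07
2^n ≥ 2000000
n ≥ log₂(2000000) = 20.93
n ≥ 21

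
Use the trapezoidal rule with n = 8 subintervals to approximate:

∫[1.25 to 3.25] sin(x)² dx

f(x) = sin(x)²
a = 1.25, b = 3.25, n = 8
h = (b - a)/n = 0.250000

Trapezoidal rule: (h/2)[f(x₀) + 2f(x₁) + 2f(x₂) + ... + f(xₙ)]

x_0 = 1.2500, f(x_0) = 0.900572, coefficient = 1
x_1 = 1.5000, f(x_1) = 0.994996, coefficient = 2
x_2 = 1.7500, f(x_2) = 0.968228, coefficient = 2
x_3 = 2.0000, f(x_3) = 0.826822, coefficient = 2
x_4 = 2.2500, f(x_4) = 0.605398, coefficient = 2
x_5 = 2.5000, f(x_5) = 0.358169, coefficient = 2
x_6 = 2.7500, f(x_6) = 0.145665, coefficient = 2
x_7 = 3.0000, f(x_7) = 0.019915, coefficient = 2
x_8 = 3.2500, f(x_8) = 0.011706, coefficient = 1

I ≈ (0.250000/2) × 8.750664 = 1.093833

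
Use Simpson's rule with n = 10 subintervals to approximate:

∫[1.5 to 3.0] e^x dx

f(x) = e^x
a = 1.5, b = 3.0, n = 10
h = (b - a)/n = 0.150000

Simpson's rule: (h/3)[f(x₀) + 4f(x₁) + 2f(x₂) + ... + f(xₙ)]

x_0 = 1.5000, f(x_0) = 4.481689, coefficient = 1
x_1 = 1.6500, f(x_1) = 5.206980, coefficient = 4
x_2 = 1.8000, f(x_2) = 6.049647, coefficient = 2
x_3 = 1.9500, f(x_3) = 7.028688, coefficient = 4
x_4 = 2.1000, f(x_4) = 8.166170, coefficient = 2
x_5 = 2.2500, f(x_5) = 9.487736, coefficient = 4
x_6 = 2.4000, f(x_6) = 11.023176, coefficient = 2
x_7 = 2.5500, f(x_7) = 12.807104, coefficient = 4
x_8 = 2.7000, f(x_8) = 14.879732, coefficient = 2
x_9 = 2.8500, f(x_9) = 17.287782, coefficient = 4
x_10 = 3.0000, f(x_10) = 20.085537, coefficient = 1

I ≈ (0.150000/3) × 312.077832 = 15.603892
Exact value: 15.603848
Error: 0.000044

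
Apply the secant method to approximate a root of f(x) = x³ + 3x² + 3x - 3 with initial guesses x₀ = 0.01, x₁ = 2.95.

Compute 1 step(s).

f(x) = x³ + 3x² + 3x - 3
x₀ = 0.01, x₁ = 2.95

Secant formula: x_{n+1} = x_n - f(x_n)(x_n - x_{n-1})/(f(x_n) - f(x_{n-1}))

Iteration 1:
  f(0.010000) = -2.969699
  f(2.950000) = 57.629875
  x_2 = 2.950000 - 57.629875×(2.950000 - 0.010000)/(57.629875 - (-2.969699))
       = 0.154076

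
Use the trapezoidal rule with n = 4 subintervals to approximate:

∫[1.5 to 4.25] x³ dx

f(x) = x³
a = 1.5, b = 4.25, n = 4
h = (b - a)/n = 0.687500

Trapezoidal rule: (h/2)[f(x₀) + 2f(x₁) + 2f(x₂) + ... + f(xₙ)]

x_0 = 1.5000, f(x_0) = 3.375000, coefficient = 1
x_1 = 2.1875, f(x_1) = 10.467529, coefficient = 2
x_2 = 2.8750, f(x_2) = 23.763672, coefficient = 2
x_3 = 3.5625, f(x_3) = 45.213135, coefficient = 2
x_4 = 4.2500, f(x_4) = 76.765625, coefficient = 1

I ≈ (0.687500/2) × 239.029297 = 82.166321
Exact value: 80.297852
Error: 1.868469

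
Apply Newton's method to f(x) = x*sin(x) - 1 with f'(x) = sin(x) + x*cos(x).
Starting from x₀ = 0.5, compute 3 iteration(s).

f(x) = x*sin(x) - 1
f'(x) = sin(x) + x*cos(x)
x₀ = 0.5

Newton-Raphson formula: x_{n+1} = x_n - f(x_n)/f'(x_n)

Iteration 1:
  f(0.500000) = -0.760287
  f'(0.500000) = 0.918217
  x_1 = 0.500000 - (-0.760287)/0.918217 = 1.328004
Iteration 2:
  f(1.328004) = 0.289054
  f'(1.328004) = 1.289941
  x_2 = 1.328004 - 0.289054/1.289941 = 1.103921
Iteration 3:
  f(1.103921) = -0.014222
  f'(1.103921) = 1.389852
  x_3 = 1.103921 - (-0.014222)/1.389852 = 1.114154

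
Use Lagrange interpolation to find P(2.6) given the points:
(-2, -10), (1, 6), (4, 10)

Lagrange interpolation formula:
P(x) = Σ yᵢ × Lᵢ(x)
where Lᵢ(x) = Π_{j≠i} (x - xⱼ)/(xᵢ - xⱼ)

L_0(2.6) = (2.6 - 1)/(-2 - 1) × (2.6 - 4)/(-2 - 4) = -0.124444
L_1(2.6) = (2.6 - (-2))/(1 - (-2)) × (2.6 - 4)/(1 - 4) = 0.715556
L_2(2.6) = (2.6 - (-2))/(4 - (-2)) × (2.6 - 1)/(4 - 1) = 0.408889

P(2.6) = (-10)×L_0(2.6) + 6×L_1(2.6) + 10×L_2(2.6)
P(2.6) = 9.626667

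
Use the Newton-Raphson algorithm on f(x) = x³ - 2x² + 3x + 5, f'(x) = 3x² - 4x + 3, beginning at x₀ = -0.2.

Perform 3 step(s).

f(x) = x³ - 2x² + 3x + 5
f'(x) = 3x² - 4x + 3
x₀ = -0.2

Newton-Raphson formula: x_{n+1} = x_n - f(x_n)/f'(x_n)

Iteration 1:
  f(-0.200000) = 4.312000
  f'(-0.200000) = 3.920000
  x_1 = -0.200000 - 4.312000/3.920000 = -1.300000
Iteration 2:
  f(-1.300000) = -4.477000
  f'(-1.300000) = 13.270000
  x_2 = -1.300000 - (-4.477000)/13.270000 = -0.962622
Iteration 3:
  f(-0.962622) = -0.633158
  f'(-0.962622) = 9.630416
  x_3 = -0.962622 - (-0.633158)/9.630416 = -0.896877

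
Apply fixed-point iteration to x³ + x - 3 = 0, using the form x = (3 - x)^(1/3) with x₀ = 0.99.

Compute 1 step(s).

Equation: x³ + x - 3 = 0
Fixed-point form: x = (3 - x)^(1/3)
x₀ = 0.99

x_1 = g(0.990000) = 1.262017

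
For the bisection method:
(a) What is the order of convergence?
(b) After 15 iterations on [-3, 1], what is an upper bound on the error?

(a) Bisection has linear (order 1) convergence; the error is halved each step.

(b) Error bound = (b-a)/2^n = (1 - (-3))/2^{15}
    = 4/2^{15}

(a) 1 (linear); (b) error ≤ 1.22e-04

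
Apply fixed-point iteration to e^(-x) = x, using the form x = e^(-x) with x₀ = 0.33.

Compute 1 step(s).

Equation: e^(-x) = x
Fixed-point form: x = e^(-x)
x₀ = 0.33

x_1 = g(0.330000) = 0.718924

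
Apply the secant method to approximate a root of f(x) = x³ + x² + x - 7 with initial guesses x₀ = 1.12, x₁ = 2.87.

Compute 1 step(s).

f(x) = x³ + x² + x - 7
x₀ = 1.12, x₁ = 2.87

Secant formula: x_{n+1} = x_n - f(x_n)(x_n - x_{n-1})/(f(x_n) - f(x_{n-1}))

Iteration 1:
  f(1.120000) = -3.220672
  f(2.870000) = 27.746803
  x_2 = 2.870000 - 27.746803×(2.870000 - 1.120000)/(27.746803 - (-3.220672))
       = 1.302003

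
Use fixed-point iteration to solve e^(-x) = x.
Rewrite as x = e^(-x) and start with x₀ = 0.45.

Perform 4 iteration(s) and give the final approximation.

Equation: e^(-x) = x
Fixed-point form: x = e^(-x)
x₀ = 0.45

x_1 = g(0.450000) = 0.637628
x_2 = g(0.637628) = 0.528545
x_3 = g(0.528545) = 0.589462
x_4 = g(0.589462) = 0.554625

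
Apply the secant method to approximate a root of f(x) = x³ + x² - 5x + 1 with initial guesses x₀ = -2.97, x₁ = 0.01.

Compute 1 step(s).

f(x) = x³ + x² - 5x + 1
x₀ = -2.97, x₁ = 0.01

Secant formula: x_{n+1} = x_n - f(x_n)(x_n - x_{n-1})/(f(x_n) - f(x_{n-1}))

Iteration 1:
  f(-2.970000) = -1.527173
  f(0.010000) = 0.950101
  x_2 = 0.010000 - 0.950101×(0.010000 - (-2.970000))/(0.950101 - (-1.527173))
       = -1.132910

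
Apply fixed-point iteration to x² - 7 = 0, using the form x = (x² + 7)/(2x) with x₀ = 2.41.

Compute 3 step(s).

Equation: x² - 7 = 0
Fixed-point form: x = (x² + 7)/(2x)
x₀ = 2.41

x_1 = g(2.410000) = 2.657282
x_2 = g(2.657282) = 2.645776
x_3 = g(2.645776) = 2.645751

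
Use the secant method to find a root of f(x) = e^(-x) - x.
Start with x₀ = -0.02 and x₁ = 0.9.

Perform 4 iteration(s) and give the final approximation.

f(x) = e^(-x) - x
x₀ = -0.02, x₁ = 0.9

Secant formula: x_{n+1} = x_n - f(x_n)(x_n - x_{n-1})/(f(x_n) - f(x_{n-1}))

Iteration 1:
  f(-0.020000) = 1.040201
  f(0.900000) = -0.493430
  x_2 = 0.900000 - (-0.493430)×(0.900000 - (-0.020000))/(-0.493430 - 1.040201)
       = 0.603999
Iteration 2:
  f(0.900000) = -0.493430
  f(0.603999) = -0.057378
  x_3 = 0.603999 - (-0.057378)×(0.603999 - 0.900000)/(-0.057378 - (-0.493430))
       = 0.565050
Iteration 3:
  f(0.603999) = -0.057378
  f(0.565050) = 0.003282
  x_4 = 0.565050 - 0.003282×(0.565050 - 0.603999)/(0.003282 - (-0.057378))
       = 0.567157
Iteration 4:
  f(0.565050) = 0.003282
  f(0.567157) = -0.000022
  x_5 = 0.567157 - (-0.000022)×(0.567157 - 0.565050)/(-0.000022 - 0.003282)
       = 0.567143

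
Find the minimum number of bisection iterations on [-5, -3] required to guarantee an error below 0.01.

We need (b-a)/2^n ≤ 0.01
(-3 - (-5))/2^n ≤ 0.01
2/2^n ≤ 0.01
2^n ≥ 200
n ≥ log₂(200) = 7.64
n ≥ 8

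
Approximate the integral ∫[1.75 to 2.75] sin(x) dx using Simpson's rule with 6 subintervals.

f(x) = sin(x)
a = 1.75, b = 2.75, n = 6
h = (b - a)/n = 0.166667

Simpson's rule: (h/3)[f(x₀) + 4f(x₁) + 2f(x₂) + ... + f(xₙ)]

x_0 = 1.7500, f(x_0) = 0.983986, coefficient = 1
x_1 = 1.9167, f(x_1) = 0.940781, coefficient = 4
x_2 = 2.0833, f(x_2) = 0.871503, coefficient = 2
x_3 = 2.2500, f(x_3) = 0.778073, coefficient = 4
x_4 = 2.4167, f(x_4) = 0.663080, coefficient = 2
x_5 = 2.5833, f(x_5) = 0.529711, coefficient = 4
x_6 = 2.7500, f(x_6) = 0.381661, coefficient = 1

I ≈ (0.166667/3) × 13.429072 = 0.746060
Exact value: 0.746056
Error: 0.000003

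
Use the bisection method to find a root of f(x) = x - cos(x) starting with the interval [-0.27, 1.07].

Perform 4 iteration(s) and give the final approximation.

f(x) = x - cos(x)
Initial interval: [-0.27, 1.07]

Iteration 1:
  c_1 = (-0.270000 + 1.070000)/2 = 0.400000
  f(c_1) = f(0.400000) = -0.521061
  f(a) × f(c) ≥ 0, new interval: [0.400000, 1.070000]
Iteration 2:
  c_2 = (0.400000 + 1.070000)/2 = 0.735000
  f(c_2) = f(0.735000) = -0.006831
  f(a) × f(c) ≥ 0, new interval: [0.735000, 1.070000]
Iteration 3:
  c_3 = (0.735000 + 1.070000)/2 = 0.902500
  f(c_3) = f(0.902500) = 0.282850
  f(a) × f(c) < 0, new interval: [0.735000, 0.902500]
Iteration 4:
  c_4 = (0.735000 + 0.902500)/2 = 0.818750
  f(c_4) = f(0.818750) = 0.135615
  f(a) × f(c) < 0, new interval: [0.735000, 0.818750]

After 4 iteration(s), the approximation is c_4 = 0.818750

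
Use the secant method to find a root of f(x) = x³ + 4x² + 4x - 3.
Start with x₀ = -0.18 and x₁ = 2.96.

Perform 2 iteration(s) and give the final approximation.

f(x) = x³ + 4x² + 4x - 3
x₀ = -0.18, x₁ = 2.96

Secant formula: x_{n+1} = x_n - f(x_n)(x_n - x_{n-1})/(f(x_n) - f(x_{n-1}))

Iteration 1:
  f(-0.180000) = -3.596232
  f(2.960000) = 69.820736
  x_2 = 2.960000 - 69.820736×(2.960000 - (-0.180000))/(69.820736 - (-3.596232))
       = -0.026191
Iteration 2:
  f(2.960000) = 69.820736
  f(-0.026191) = -3.102039
  x_3 = -0.026191 - (-3.102039)×(-0.026191 - 2.960000)/(-3.102039 - 69.820736)
       = 0.100837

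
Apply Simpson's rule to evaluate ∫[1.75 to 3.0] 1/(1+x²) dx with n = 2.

f(x) = 1/(1+x²)
a = 1.75, b = 3.0, n = 2
h = (b - a)/n = 0.625000

Simpson's rule: (h/3)[f(x₀) + 4f(x₁) + 2f(x₂) + ... + f(xₙ)]

x_0 = 1.7500, f(x_0) = 0.246154, coefficient = 1
x_1 = 2.3750, f(x_1) = 0.150588, coefficient = 4
x_2 = 3.0000, f(x_2) = 0.100000, coefficient = 1

I ≈ (0.625000/3) × 0.948507 = 0.197606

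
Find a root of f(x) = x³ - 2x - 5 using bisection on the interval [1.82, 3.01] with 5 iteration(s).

f(x) = x³ - 2x - 5
Initial interval: [1.82, 3.01]

Iteration 1:
  c_1 = (1.820000 + 3.010000)/2 = 2.415000
  f(c_1) = f(2.415000) = 4.254823
  f(a) × f(c) < 0, new interval: [1.820000, 2.415000]
Iteration 2:
  c_2 = (1.820000 + 2.415000)/2 = 2.117500
  f(c_2) = f(2.117500) = 0.259460
  f(a) × f(c) < 0, new interval: [1.820000, 2.117500]
Iteration 3:
  c_3 = (1.820000 + 2.117500)/2 = 1.968750
  f(c_3) = f(1.968750) = -1.306671
  f(a) × f(c) ≥ 0, new interval: [1.968750, 2.117500]
Iteration 4:
  c_4 = (1.968750 + 2.117500)/2 = 2.043125
  f(c_4) = f(2.043125) = -0.557511
  f(a) × f(c) ≥ 0, new interval: [2.043125, 2.117500]
Iteration 5:
  c_5 = (2.043125 + 2.117500)/2 = 2.080312
  f(c_5) = f(2.080312) = -0.157656
  f(a) × f(c) ≥ 0, new interval: [2.080312, 2.117500]

After 5 iteration(s), the approximation is c_5 = 2.080312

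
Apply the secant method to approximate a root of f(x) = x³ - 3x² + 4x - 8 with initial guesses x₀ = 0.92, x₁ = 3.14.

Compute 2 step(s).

f(x) = x³ - 3x² + 4x - 8
x₀ = 0.92, x₁ = 3.14

Secant formula: x_{n+1} = x_n - f(x_n)(x_n - x_{n-1})/(f(x_n) - f(x_{n-1}))

Iteration 1:
  f(0.920000) = -6.080512
  f(3.140000) = 5.940344
  x_2 = 3.140000 - 5.940344×(3.140000 - 0.920000)/(5.940344 - (-6.080512))
       = 2.042943
Iteration 2:
  f(3.140000) = 5.940344
  f(2.042943) = -3.822616
  x_3 = 2.042943 - (-3.822616)×(2.042943 - 3.140000)/(-3.822616 - 5.940344)
       = 2.472488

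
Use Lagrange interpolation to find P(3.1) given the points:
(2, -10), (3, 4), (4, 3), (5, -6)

Lagrange interpolation formula:
P(x) = Σ yᵢ × Lᵢ(x)
where Lᵢ(x) = Π_{j≠i} (x - xⱼ)/(xᵢ - xⱼ)

L_0(3.1) = (3.1 - 3)/(2 - 3) × (3.1 - 4)/(2 - 4) × (3.1 - 5)/(2 - 5) = -0.028500
L_1(3.1) = (3.1 - 2)/(3 - 2) × (3.1 - 4)/(3 - 4) × (3.1 - 5)/(3 - 5) = 0.940500
L_2(3.1) = (3.1 - 2)/(4 - 2) × (3.1 - 3)/(4 - 3) × (3.1 - 5)/(4 - 5) = 0.104500
L_3(3.1) = (3.1 - 2)/(5 - 2) × (3.1 - 3)/(5 - 3) × (3.1 - 4)/(5 - 4) = -0.016500

P(3.1) = (-10)×L_0(3.1) + 4×L_1(3.1) + 3×L_2(3.1) + (-6)×L_3(3.1)
P(3.1) = 4.459500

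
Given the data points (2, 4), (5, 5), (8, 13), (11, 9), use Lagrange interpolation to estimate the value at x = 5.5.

Lagrange interpolation formula:
P(x) = Σ yᵢ × Lᵢ(x)
where Lᵢ(x) = Π_{j≠i} (x - xⱼ)/(xᵢ - xⱼ)

L_0(5.5) = (5.5 - 5)/(2 - 5) × (5.5 - 8)/(2 - 8) × (5.5 - 11)/(2 - 11) = -0.042438
L_1(5.5) = (5.5 - 2)/(5 - 2) × (5.5 - 8)/(5 - 8) × (5.5 - 11)/(5 - 11) = 0.891204
L_2(5.5) = (5.5 - 2)/(8 - 2) × (5.5 - 5)/(8 - 5) × (5.5 - 11)/(8 - 11) = 0.178241
L_3(5.5) = (5.5 - 2)/(11 - 2) × (5.5 - 5)/(11 - 5) × (5.5 - 8)/(11 - 8) = -0.027006

P(5.5) = 4×L_0(5.5) + 5×L_1(5.5) + 13×L_2(5.5) + 9×L_3(5.5)
P(5.5) = 6.360340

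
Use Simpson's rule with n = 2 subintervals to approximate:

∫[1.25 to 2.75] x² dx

f(x) = x²
a = 1.25, b = 2.75, n = 2
h = (b - a)/n = 0.750000

Simpson's rule: (h/3)[f(x₀) + 4f(x₁) + 2f(x₂) + ... + f(xₙ)]

x_0 = 1.2500, f(x_0) = 1.562500, coefficient = 1
x_1 = 2.0000, f(x_1) = 4.000000, coefficient = 4
x_2 = 2.7500, f(x_2) = 7.562500, coefficient = 1

I ≈ (0.750000/3) × 25.125000 = 6.281250
Exact value: 6.281250
Error: 0.000000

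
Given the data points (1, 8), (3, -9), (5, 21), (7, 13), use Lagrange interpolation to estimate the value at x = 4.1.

Lagrange interpolation formula:
P(x) = Σ yᵢ × Lᵢ(x)
where Lᵢ(x) = Π_{j≠i} (x - xⱼ)/(xᵢ - xⱼ)

L_0(4.1) = (4.1 - 3)/(1 - 3) × (4.1 - 5)/(1 - 5) × (4.1 - 7)/(1 - 7) = -0.059813
L_1(4.1) = (4.1 - 1)/(3 - 1) × (4.1 - 5)/(3 - 5) × (4.1 - 7)/(3 - 7) = 0.505688
L_2(4.1) = (4.1 - 1)/(5 - 1) × (4.1 - 3)/(5 - 3) × (4.1 - 7)/(5 - 7) = 0.618062
L_3(4.1) = (4.1 - 1)/(7 - 1) × (4.1 - 3)/(7 - 3) × (4.1 - 5)/(7 - 5) = -0.063938

P(4.1) = 8×L_0(4.1) + (-9)×L_1(4.1) + 21×L_2(4.1) + 13×L_3(4.1)
P(4.1) = 7.118437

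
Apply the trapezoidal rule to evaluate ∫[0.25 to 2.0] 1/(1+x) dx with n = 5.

f(x) = 1/(1+x)
a = 0.25, b = 2.0, n = 5
h = (b - a)/n = 0.350000

Trapezoidal rule: (h/2)[f(x₀) + 2f(x₁) + 2f(x₂) + ... + f(xₙ)]

x_0 = 0.2500, f(x_0) = 0.800000, coefficient = 1
x_1 = 0.6000, f(x_1) = 0.625000, coefficient = 2
x_2 = 0.9500, f(x_2) = 0.512821, coefficient = 2
x_3 = 1.3000, f(x_3) = 0.434783, coefficient = 2
x_4 = 1.6500, f(x_4) = 0.377358, coefficient = 2
x_5 = 2.0000, f(x_5) = 0.333333, coefficient = 1

I ≈ (0.350000/2) × 5.033257 = 0.880820
Exact value: 0.875469
Error: 0.005351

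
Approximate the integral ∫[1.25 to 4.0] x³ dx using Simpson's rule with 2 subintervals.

f(x) = x³
a = 1.25, b = 4.0, n = 2
h = (b - a)/n = 1.375000

Simpson's rule: (h/3)[f(x₀) + 4f(x₁) + 2f(x₂) + ... + f(xₙ)]

x_0 = 1.2500, f(x_0) = 1.953125, coefficient = 1
x_1 = 2.6250, f(x_1) = 18.087891, coefficient = 4
x_2 = 4.0000, f(x_2) = 64.000000, coefficient = 1

I ≈ (1.375000/3) × 138.304688 = 63.389648
Exact value: 63.389648
Error: 0.000000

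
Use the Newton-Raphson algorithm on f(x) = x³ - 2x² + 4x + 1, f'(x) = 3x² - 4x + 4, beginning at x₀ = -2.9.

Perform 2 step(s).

f(x) = x³ - 2x² + 4x + 1
f'(x) = 3x² - 4x + 4
x₀ = -2.9

Newton-Raphson formula: x_{n+1} = x_n - f(x_n)/f'(x_n)

Iteration 1:
  f(-2.900000) = -51.809000
  f'(-2.900000) = 40.830000
  x_1 = -2.900000 - (-51.809000)/40.830000 = -1.631105
Iteration 2:
  f(-1.631105) = -15.184980
  f'(-1.631105) = 18.505925
  x_2 = -1.631105 - (-15.184980)/18.505925 = -0.810558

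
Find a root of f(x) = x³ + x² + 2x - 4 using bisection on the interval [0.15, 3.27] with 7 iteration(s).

f(x) = x³ + x² + 2x - 4
Initial interval: [0.15, 3.27]

Iteration 1:
  c_1 = (0.150000 + 3.270000)/2 = 1.710000
  f(c_1) = f(1.710000) = 7.344311
  f(a) × f(c) < 0, new interval: [0.150000, 1.710000]
Iteration 2:
  c_2 = (0.150000 + 1.710000)/2 = 0.930000
  f(c_2) = f(0.930000) = -0.470743
  f(a) × f(c) ≥ 0, new interval: [0.930000, 1.710000]
Iteration 3:
  c_3 = (0.930000 + 1.710000)/2 = 1.320000
  f(c_3) = f(1.320000) = 2.682368
  f(a) × f(c) < 0, new interval: [0.930000, 1.320000]
Iteration 4:
  c_4 = (0.930000 + 1.320000)/2 = 1.125000
  f(c_4) = f(1.125000) = 0.939453
  f(a) × f(c) < 0, new interval: [0.930000, 1.125000]
Iteration 5:
  c_5 = (0.930000 + 1.125000)/2 = 1.027500
  f(c_5) = f(1.027500) = 0.195546
  f(a) × f(c) < 0, new interval: [0.930000, 1.027500]
Iteration 6:
  c_6 = (0.930000 + 1.027500)/2 = 0.978750
  f(c_6) = f(0.978750) = -0.146953
  f(a) × f(c) ≥ 0, new interval: [0.978750, 1.027500]
Iteration 7:
  c_7 = (0.978750 + 1.027500)/2 = 1.003125
  f(c_7) = f(1.003125) = 0.021914
  f(a) × f(c) < 0, new interval: [0.978750, 1.003125]

After 7 iteration(s), the approximation is c_7 = 1.003125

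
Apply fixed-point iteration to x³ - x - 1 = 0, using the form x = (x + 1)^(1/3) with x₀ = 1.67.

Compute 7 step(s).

Equation: x³ - x - 1 = 0
Fixed-point form: x = (x + 1)^(1/3)
x₀ = 1.67

x_1 = g(1.670000) = 1.387300
x_2 = g(1.387300) = 1.336500
x_3 = g(1.336500) = 1.326952
x_4 = g(1.326952) = 1.325142
x_5 = g(1.325142) = 1.324799
x_6 = g(1.324799) = 1.324733
x_7 = g(1.324733) = 1.324721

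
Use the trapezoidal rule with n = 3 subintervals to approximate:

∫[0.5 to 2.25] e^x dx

f(x) = e^x
a = 0.5, b = 2.25, n = 3
h = (b - a)/n = 0.583333

Trapezoidal rule: (h/2)[f(x₀) + 2f(x₁) + 2f(x₂) + ... + f(xₙ)]

x_0 = 0.5000, f(x_0) = 1.648721, coefficient = 1
x_1 = 1.0833, f(x_1) = 2.954512, coefficient = 2
x_2 = 1.6667, f(x_2) = 5.294490, coefficient = 2
x_3 = 2.2500, f(x_3) = 9.487736, coefficient = 1

I ≈ (0.583333/2) × 27.634460 = 8.060051
Exact value: 7.839015
Error: 0.221036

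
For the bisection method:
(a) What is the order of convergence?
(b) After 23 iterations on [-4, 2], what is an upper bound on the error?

(a) Bisection has linear (order 1) convergence; the error is halved each step.

(b) Error bound = (b-a)/2^n = (2 - (-4))/2^{23}
    = 6/2^{23}

(a) 1 (linear); (b) error ≤ 7.15e-07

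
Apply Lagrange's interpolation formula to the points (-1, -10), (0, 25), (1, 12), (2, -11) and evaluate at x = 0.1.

Lagrange interpolation formula:
P(x) = Σ yᵢ × Lᵢ(x)
where Lᵢ(x) = Π_{j≠i} (x - xⱼ)/(xᵢ - xⱼ)

L_0(0.1) = (0.1 - 0)/(-1 - 0) × (0.1 - 1)/(-1 - 1) × (0.1 - 2)/(-1 - 2) = -0.028500
L_1(0.1) = (0.1 - (-1))/(0 - (-1)) × (0.1 - 1)/(0 - 1) × (0.1 - 2)/(0 - 2) = 0.940500
L_2(0.1) = (0.1 - (-1))/(1 - (-1)) × (0.1 - 0)/(1 - 0) × (0.1 - 2)/(1 - 2) = 0.104500
L_3(0.1) = (0.1 - (-1))/(2 - (-1)) × (0.1 - 0)/(2 - 0) × (0.1 - 1)/(2 - 1) = -0.016500

P(0.1) = (-10)×L_0(0.1) + 25×L_1(0.1) + 12×L_2(0.1) + (-11)×L_3(0.1)
P(0.1) = 25.233000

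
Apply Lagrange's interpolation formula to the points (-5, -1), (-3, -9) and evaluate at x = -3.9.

Lagrange interpolation formula:
P(x) = Σ yᵢ × Lᵢ(x)
where Lᵢ(x) = Π_{j≠i} (x - xⱼ)/(xᵢ - xⱼ)

L_0(-3.9) = (-3.9 - (-3))/(-5 - (-3)) = 0.450000
L_1(-3.9) = (-3.9 - (-5))/(-3 - (-5)) = 0.550000

P(-3.9) = (-1)×L_0(-3.9) + (-9)×L_1(-3.9)
P(-3.9) = -5.400000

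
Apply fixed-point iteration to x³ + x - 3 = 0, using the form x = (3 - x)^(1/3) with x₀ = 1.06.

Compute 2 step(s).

Equation: x³ + x - 3 = 0
Fixed-point form: x = (3 - x)^(1/3)
x₀ = 1.06

x_1 = g(1.060000) = 1.247194
x_2 = g(1.247194) = 1.205715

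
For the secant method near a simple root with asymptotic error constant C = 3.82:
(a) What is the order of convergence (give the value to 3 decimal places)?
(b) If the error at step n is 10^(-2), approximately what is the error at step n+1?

(a) Secant method has superlinear convergence with order φ = (1+√5)/2 ≈ 1.618.
    This means |e_{n+1}| ≈ C|e_n|^1.618.

(b) With |e_n| = 10^(-2) and C = 3.82:
    |e_{n+1}| ≈ 3.82 × (10^(-2))^1.618 = 3.82 × 10^(-3.24)

(a) ≈ 1.618 (golden ratio); (b) |e_{n+1}| ≈ 2.218e-03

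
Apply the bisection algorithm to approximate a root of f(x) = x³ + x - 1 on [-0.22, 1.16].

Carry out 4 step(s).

f(x) = x³ + x - 1
Initial interval: [-0.22, 1.16]

Iteration 1:
  c_1 = (-0.220000 + 1.160000)/2 = 0.470000
  f(c_1) = f(0.470000) = -0.426177
  f(a) × f(c) ≥ 0, new interval: [0.470000, 1.160000]
Iteration 2:
  c_2 = (0.470000 + 1.160000)/2 = 0.815000
  f(c_2) = f(0.815000) = 0.356343
  f(a) × f(c) < 0, new interval: [0.470000, 0.815000]
Iteration 3:
  c_3 = (0.470000 + 0.815000)/2 = 0.642500
  f(c_3) = f(0.642500) = -0.092272
  f(a) × f(c) ≥ 0, new interval: [0.642500, 0.815000]
Iteration 4:
  c_4 = (0.642500 + 0.815000)/2 = 0.728750
  f(c_4) = f(0.728750) = 0.115772
  f(a) × f(c) < 0, new interval: [0.642500, 0.728750]

After 4 iteration(s), the approximation is c_4 = 0.728750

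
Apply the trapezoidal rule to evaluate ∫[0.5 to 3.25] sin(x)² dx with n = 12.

f(x) = sin(x)²
a = 0.5, b = 3.25, n = 12
h = (b - a)/n = 0.229167

Trapezoidal rule: (h/2)[f(x₀) + 2f(x₁) + 2f(x₂) + ... + f(xₙ)]

x_0 = 0.5000, f(x_0) = 0.229849, coefficient = 1
x_1 = 0.7292, f(x_1) = 0.443887, coefficient = 2
x_2 = 0.9583, f(x_2) = 0.669508, coefficient = 2
x_3 = 1.1875, f(x_3) = 0.860139, coefficient = 2
x_4 = 1.4167, f(x_4) = 0.976432, coefficient = 2
x_5 = 1.6458, f(x_5) = 0.994380, coefficient = 2
x_6 = 1.8750, f(x_6) = 0.910280, coefficient = 2
x_7 = 2.1042, f(x_7) = 0.741490, coefficient = 2
x_8 = 2.3333, f(x_8) = 0.522853, coefficient = 2
x_9 = 2.5625, f(x_9) = 0.299499, coefficient = 2
x_10 = 2.7917, f(x_10) = 0.117531, coefficient = 2
x_11 = 3.0208, f(x_11) = 0.014512, coefficient = 2
x_12 = 3.2500, f(x_12) = 0.011706, coefficient = 1

I ≈ (0.229167/2) × 13.342577 = 1.528837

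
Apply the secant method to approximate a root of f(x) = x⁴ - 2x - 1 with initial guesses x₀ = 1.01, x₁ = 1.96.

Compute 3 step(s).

f(x) = x⁴ - 2x - 1
x₀ = 1.01, x₁ = 1.96

Secant formula: x_{n+1} = x_n - f(x_n)(x_n - x_{n-1})/(f(x_n) - f(x_{n-1}))

Iteration 1:
  f(1.010000) = -1.979396
  f(1.960000) = 9.837891
  x_2 = 1.960000 - 9.837891×(1.960000 - 1.010000)/(9.837891 - (-1.979396))
       = 1.169125
Iteration 2:
  f(1.960000) = 9.837891
  f(1.169125) = -1.469962
  x_3 = 1.169125 - (-1.469962)×(1.169125 - 1.960000)/(-1.469962 - 9.837891)
       = 1.271935
Iteration 3:
  f(1.169125) = -1.469962
  f(1.271935) = -0.926535
  x_4 = 1.271935 - (-0.926535)×(1.271935 - 1.169125)/(-0.926535 - (-1.469962))
       = 1.447224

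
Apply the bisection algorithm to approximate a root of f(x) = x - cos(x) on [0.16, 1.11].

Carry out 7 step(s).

f(x) = x - cos(x)
Initial interval: [0.16, 1.11]

Iteration 1:
  c_1 = (0.160000 + 1.110000)/2 = 0.635000
  f(c_1) = f(0.635000) = -0.170072
  f(a) × f(c) ≥ 0, new interval: [0.635000, 1.110000]
Iteration 2:
  c_2 = (0.635000 + 1.110000)/2 = 0.872500
  f(c_2) = f(0.872500) = 0.229586
  f(a) × f(c) < 0, new interval: [0.635000, 0.872500]
Iteration 3:
  c_3 = (0.635000 + 0.872500)/2 = 0.753750
  f(c_3) = f(0.753750) = 0.024622
  f(a) × f(c) < 0, new interval: [0.635000, 0.753750]
Iteration 4:
  c_4 = (0.635000 + 0.753750)/2 = 0.694375
  f(c_4) = f(0.694375) = -0.074079
  f(a) × f(c) ≥ 0, new interval: [0.694375, 0.753750]
Iteration 5:
  c_5 = (0.694375 + 0.753750)/2 = 0.724063
  f(c_5) = f(0.724063) = -0.025058
  f(a) × f(c) ≥ 0, new interval: [0.724063, 0.753750]
Iteration 6:
  c_6 = (0.724063 + 0.753750)/2 = 0.738906
  f(c_6) = f(0.738906) = -0.000299
  f(a) × f(c) ≥ 0, new interval: [0.738906, 0.753750]
Iteration 7:
  c_7 = (0.738906 + 0.753750)/2 = 0.746328
  f(c_7) = f(0.746328) = 0.012141
  f(a) × f(c) < 0, new interval: [0.738906, 0.746328]

After 7 iteration(s), the approximation is c_7 = 0.746328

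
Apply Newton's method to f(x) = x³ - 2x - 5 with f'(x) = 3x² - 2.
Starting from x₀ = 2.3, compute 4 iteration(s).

f(x) = x³ - 2x - 5
f'(x) = 3x² - 2
x₀ = 2.3

Newton-Raphson formula: x_{n+1} = x_n - f(x_n)/f'(x_n)

Iteration 1:
  f(2.300000) = 2.567000
  f'(2.300000) = 13.870000
  x_1 = 2.300000 - 2.567000/13.870000 = 2.114924
Iteration 2:
  f(2.114924) = 0.230006
  f'(2.114924) = 11.418714
  x_2 = 2.114924 - 0.230006/11.418714 = 2.094781
Iteration 3:
  f(2.094781) = 0.002566
  f'(2.094781) = 11.164327
  x_3 = 2.094781 - 0.002566/11.164327 = 2.094552
Iteration 4:
  f(2.094552) = 0.000000
  f'(2.094552) = 11.161438
  x_4 = 2.094552 - 0.000000/11.161438 = 2.094551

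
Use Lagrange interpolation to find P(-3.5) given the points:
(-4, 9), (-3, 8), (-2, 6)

Lagrange interpolation formula:
P(x) = Σ yᵢ × Lᵢ(x)
where Lᵢ(x) = Π_{j≠i} (x - xⱼ)/(xᵢ - xⱼ)

L_0(-3.5) = (-3.5 - (-3))/(-4 - (-3)) × (-3.5 - (-2))/(-4 - (-2)) = 0.375000
L_1(-3.5) = (-3.5 - (-4))/(-3 - (-4)) × (-3.5 - (-2))/(-3 - (-2)) = 0.750000
L_2(-3.5) = (-3.5 - (-4))/(-2 - (-4)) × (-3.5 - (-3))/(-2 - (-3)) = -0.125000

P(-3.5) = 9×L_0(-3.5) + 8×L_1(-3.5) + 6×L_2(-3.5)
P(-3.5) = 8.625000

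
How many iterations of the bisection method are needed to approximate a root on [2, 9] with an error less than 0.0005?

We need (b-a)/2^n ≤ 0.0005
(9 - 2)/2^n ≤ 0.0005
7/2^n ≤ 0.0005
2^n ≥ 14000
n ≥ log₂(14000) = 13.77
n ≥ 14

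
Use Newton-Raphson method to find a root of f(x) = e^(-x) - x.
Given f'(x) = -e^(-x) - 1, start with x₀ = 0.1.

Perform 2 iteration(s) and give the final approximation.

f(x) = e^(-x) - x
f'(x) = -e^(-x) - 1
x₀ = 0.1

Newton-Raphson formula: x_{n+1} = x_n - f(x_n)/f'(x_n)

Iteration 1:
  f(0.100000) = 0.804837
  f'(0.100000) = -1.904837
  x_1 = 0.100000 - 0.804837/(-1.904837) = 0.522523
Iteration 2:
  f(0.522523) = 0.070500
  f'(0.522523) = -1.593023
  x_2 = 0.522523 - 0.070500/(-1.593023) = 0.566778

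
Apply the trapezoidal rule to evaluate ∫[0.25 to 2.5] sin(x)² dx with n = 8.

f(x) = sin(x)²
a = 0.25, b = 2.5, n = 8
h = (b - a)/n = 0.281250

Trapezoidal rule: (h/2)[f(x₀) + 2f(x₁) + 2f(x₂) + ... + f(xₙ)]

x_0 = 0.2500, f(x_0) = 0.061209, coefficient = 1
x_1 = 0.5312, f(x_1) = 0.256655, coefficient = 2
x_2 = 0.8125, f(x_2) = 0.527089, coefficient = 2
x_3 = 1.0938, f(x_3) = 0.789175, coefficient = 2
x_4 = 1.3750, f(x_4) = 0.962151, coefficient = 2
x_5 = 1.6562, f(x_5) = 0.992715, coefficient = 2
x_6 = 1.9375, f(x_6) = 0.871449, coefficient = 2
x_7 = 2.2188, f(x_7) = 0.635720, coefficient = 2
x_8 = 2.5000, f(x_8) = 0.358169, coefficient = 1

I ≈ (0.281250/2) × 10.489285 = 1.475056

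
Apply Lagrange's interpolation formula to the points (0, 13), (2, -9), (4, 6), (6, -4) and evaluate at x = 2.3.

Lagrange interpolation formula:
P(x) = Σ yᵢ × Lᵢ(x)
where Lᵢ(x) = Π_{j≠i} (x - xⱼ)/(xᵢ - xⱼ)

L_0(2.3) = (2.3 - 2)/(0 - 2) × (2.3 - 4)/(0 - 4) × (2.3 - 6)/(0 - 6) = -0.039312
L_1(2.3) = (2.3 - 0)/(2 - 0) × (2.3 - 4)/(2 - 4) × (2.3 - 6)/(2 - 6) = 0.904188
L_2(2.3) = (2.3 - 0)/(4 - 0) × (2.3 - 2)/(4 - 2) × (2.3 - 6)/(4 - 6) = 0.159562
L_3(2.3) = (2.3 - 0)/(6 - 0) × (2.3 - 2)/(6 - 2) × (2.3 - 4)/(6 - 4) = -0.024437

P(2.3) = 13×L_0(2.3) + (-9)×L_1(2.3) + 6×L_2(2.3) + (-4)×L_3(2.3)
P(2.3) = -7.593625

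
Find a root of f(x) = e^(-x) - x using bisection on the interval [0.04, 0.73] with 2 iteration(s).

f(x) = e^(-x) - x
Initial interval: [0.04, 0.73]

Iteration 1:
  c_1 = (0.040000 + 0.730000)/2 = 0.385000
  f(c_1) = f(0.385000) = 0.295451
  f(a) × f(c) ≥ 0, new interval: [0.385000, 0.730000]
Iteration 2:
  c_2 = (0.385000 + 0.730000)/2 = 0.557500
  f(c_2) = f(0.557500) = 0.015139
  f(a) × f(c) ≥ 0, new interval: [0.557500, 0.730000]

After 2 iteration(s), the approximation is c_2 = 0.557500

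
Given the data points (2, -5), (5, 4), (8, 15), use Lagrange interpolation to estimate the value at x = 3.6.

Lagrange interpolation formula:
P(x) = Σ yᵢ × Lᵢ(x)
where Lᵢ(x) = Π_{j≠i} (x - xⱼ)/(xᵢ - xⱼ)

L_0(3.6) = (3.6 - 5)/(2 - 5) × (3.6 - 8)/(2 - 8) = 0.342222
L_1(3.6) = (3.6 - 2)/(5 - 2) × (3.6 - 8)/(5 - 8) = 0.782222
L_2(3.6) = (3.6 - 2)/(8 - 2) × (3.6 - 5)/(8 - 5) = -0.124444

P(3.6) = (-5)×L_0(3.6) + 4×L_1(3.6) + 15×L_2(3.6)
P(3.6) = -0.448889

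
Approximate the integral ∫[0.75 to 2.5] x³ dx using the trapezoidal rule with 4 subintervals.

f(x) = x³
a = 0.75, b = 2.5, n = 4
h = (b - a)/n = 0.437500

Trapezoidal rule: (h/2)[f(x₀) + 2f(x₁) + 2f(x₂) + ... + f(xₙ)]

x_0 = 0.7500, f(x_0) = 0.421875, coefficient = 1
x_1 = 1.1875, f(x_1) = 1.674561, coefficient = 2
x_2 = 1.6250, f(x_2) = 4.291016, coefficient = 2
x_3 = 2.0625, f(x_3) = 8.773682, coefficient = 2
x_4 = 2.5000, f(x_4) = 15.625000, coefficient = 1

I ≈ (0.437500/2) × 45.525391 = 9.958679
Exact value: 9.686523
Error: 0.272156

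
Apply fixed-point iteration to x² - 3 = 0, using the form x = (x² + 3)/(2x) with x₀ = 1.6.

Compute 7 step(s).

Equation: x² - 3 = 0
Fixed-point form: x = (x² + 3)/(2x)
x₀ = 1.6

x_1 = g(1.600000) = 1.737500
x_2 = g(1.737500) = 1.732059
x_3 = g(1.732059) = 1.732051
x_4 = g(1.732051) = 1.732051
x_5 = g(1.732051) = 1.732051
x_6 = g(1.732051) = 1.732051
x_7 = g(1.732051) = 1.732051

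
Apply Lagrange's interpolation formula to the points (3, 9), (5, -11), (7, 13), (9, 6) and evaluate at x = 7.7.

Lagrange interpolation formula:
P(x) = Σ yᵢ × Lᵢ(x)
where Lᵢ(x) = Π_{j≠i} (x - xⱼ)/(xᵢ - xⱼ)

L_0(7.7) = (7.7 - 5)/(3 - 5) × (7.7 - 7)/(3 - 7) × (7.7 - 9)/(3 - 9) = 0.051188
L_1(7.7) = (7.7 - 3)/(5 - 3) × (7.7 - 7)/(5 - 7) × (7.7 - 9)/(5 - 9) = -0.267313
L_2(7.7) = (7.7 - 3)/(7 - 3) × (7.7 - 5)/(7 - 5) × (7.7 - 9)/(7 - 9) = 1.031062
L_3(7.7) = (7.7 - 3)/(9 - 3) × (7.7 - 5)/(9 - 5) × (7.7 - 7)/(9 - 7) = 0.185063

P(7.7) = 9×L_0(7.7) + (-11)×L_1(7.7) + 13×L_2(7.7) + 6×L_3(7.7)
P(7.7) = 17.915313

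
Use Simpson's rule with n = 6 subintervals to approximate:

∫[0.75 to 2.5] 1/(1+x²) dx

f(x) = 1/(1+x²)
a = 0.75, b = 2.5, n = 6
h = (b - a)/n = 0.291667

Simpson's rule: (h/3)[f(x₀) + 4f(x₁) + 2f(x₂) + ... + f(xₙ)]

x_0 = 0.7500, f(x_0) = 0.640000, coefficient = 1
x_1 = 1.0417, f(x_1) = 0.479600, coefficient = 4
x_2 = 1.3333, f(x_2) = 0.360000, coefficient = 2
x_3 = 1.6250, f(x_3) = 0.274678, coefficient = 4
x_4 = 1.9167, f(x_4) = 0.213967, coefficient = 2
x_5 = 2.2083, f(x_5) = 0.170162, coefficient = 4
x_6 = 2.5000, f(x_6) = 0.137931, coefficient = 1

I ≈ (0.291667/3) × 5.623629 = 0.546742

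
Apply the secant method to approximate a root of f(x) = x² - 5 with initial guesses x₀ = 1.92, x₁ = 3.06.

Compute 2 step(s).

f(x) = x² - 5
x₀ = 1.92, x₁ = 3.06

Secant formula: x_{n+1} = x_n - f(x_n)(x_n - x_{n-1})/(f(x_n) - f(x_{n-1}))

Iteration 1:
  f(1.920000) = -1.313600
  f(3.060000) = 4.363600
  x_2 = 3.060000 - 4.363600×(3.060000 - 1.920000)/(4.363600 - (-1.313600))
       = 2.183775
Iteration 2:
  f(3.060000) = 4.363600
  f(2.183775) = -0.231126
  x_3 = 2.183775 - (-0.231126)×(2.183775 - 3.060000)/(-0.231126 - 4.363600)
       = 2.227851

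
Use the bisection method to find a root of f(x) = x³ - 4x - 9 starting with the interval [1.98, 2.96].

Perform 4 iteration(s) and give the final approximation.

f(x) = x³ - 4x - 9
Initial interval: [1.98, 2.96]

Iteration 1:
  c_1 = (1.980000 + 2.960000)/2 = 2.470000
  f(c_1) = f(2.470000) = -3.810777
  f(a) × f(c) ≥ 0, new interval: [2.470000, 2.960000]
Iteration 2:
  c_2 = (2.470000 + 2.960000)/2 = 2.715000
  f(c_2) = f(2.715000) = 0.152876
  f(a) × f(c) < 0, new interval: [2.470000, 2.715000]
Iteration 3:
  c_3 = (2.470000 + 2.715000)/2 = 2.592500
  f(c_3) = f(2.592500) = -1.945662
  f(a) × f(c) ≥ 0, new interval: [2.592500, 2.715000]
Iteration 4:
  c_4 = (2.592500 + 2.715000)/2 = 2.653750
  f(c_4) = f(2.653750) = -0.926260
  f(a) × f(c) ≥ 0, new interval: [2.653750, 2.715000]

After 4 iteration(s), the approximation is c_4 = 2.653750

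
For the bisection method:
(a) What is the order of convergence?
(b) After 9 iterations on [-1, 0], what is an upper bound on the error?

(a) Bisection has linear (order 1) convergence; the error is halved each step.

(b) Error bound = (b-a)/2^n = (0 - (-1))/2^{9}
    = 1/2^{9}

(a) 1 (linear); (b) error ≤ 1.95e-03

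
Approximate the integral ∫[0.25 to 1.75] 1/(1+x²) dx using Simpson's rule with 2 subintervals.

f(x) = 1/(1+x²)
a = 0.25, b = 1.75, n = 2
h = (b - a)/n = 0.750000

Simpson's rule: (h/3)[f(x₀) + 4f(x₁) + 2f(x₂) + ... + f(xₙ)]

x_0 = 0.2500, f(x_0) = 0.941176, coefficient = 1
x_1 = 1.0000, f(x_1) = 0.500000, coefficient = 4
x_2 = 1.7500, f(x_2) = 0.246154, coefficient = 1

I ≈ (0.750000/3) × 3.187330 = 0.796833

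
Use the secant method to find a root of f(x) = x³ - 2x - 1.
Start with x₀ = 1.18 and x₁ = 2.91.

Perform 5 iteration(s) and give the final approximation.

f(x) = x³ - 2x - 1
x₀ = 1.18, x₁ = 2.91

Secant formula: x_{n+1} = x_n - f(x_n)(x_n - x_{n-1})/(f(x_n) - f(x_{n-1}))

Iteration 1:
  f(1.180000) = -1.716968
  f(2.910000) = 17.822171
  x_2 = 2.910000 - 17.822171×(2.910000 - 1.180000)/(17.822171 - (-1.716968))
       = 1.332021
Iteration 2:
  f(2.910000) = 17.822171
  f(1.332021) = -1.300665
  x_3 = 1.332021 - (-1.300665)×(1.332021 - 2.910000)/(-1.300665 - 17.822171)
       = 1.439349
Iteration 3:
  f(1.332021) = -1.300665
  f(1.439349) = -0.896762
  x_4 = 1.439349 - (-0.896762)×(1.439349 - 1.332021)/(-0.896762 - (-1.300665))
       = 1.677644
Iteration 4:
  f(1.439349) = -0.896762
  f(1.677644) = 0.366421
  x_5 = 1.677644 - 0.366421×(1.677644 - 1.439349)/(0.366421 - (-0.896762))
       = 1.608520
Iteration 5:
  f(1.677644) = 0.366421
  f(1.608520) = -0.055259
  x_6 = 1.608520 - (-0.055259)×(1.608520 - 1.677644)/(-0.055259 - 0.366421)
       = 1.617578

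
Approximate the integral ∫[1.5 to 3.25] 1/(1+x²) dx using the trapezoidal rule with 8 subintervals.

f(x) = 1/(1+x²)
a = 1.5, b = 3.25, n = 8
h = (b - a)/n = 0.218750

Trapezoidal rule: (h/2)[f(x₀) + 2f(x₁) + 2f(x₂) + ... + f(xₙ)]

x_0 = 1.5000, f(x_0) = 0.307692, coefficient = 1
x_1 = 1.7188, f(x_1) = 0.252902, coefficient = 2
x_2 = 1.9375, f(x_2) = 0.210353, coefficient = 2
x_3 = 2.1562, f(x_3) = 0.177010, coefficient = 2
x_4 = 2.3750, f(x_4) = 0.150588, coefficient = 2
x_5 = 2.5938, f(x_5) = 0.129407, coefficient = 2
x_6 = 2.8125, f(x_6) = 0.112231, coefficient = 2
x_7 = 3.0312, f(x_7) = 0.098150, coefficient = 2
x_8 = 3.2500, f(x_8) = 0.086486, coefficient = 1

I ≈ (0.218750/2) × 2.655463 = 0.290441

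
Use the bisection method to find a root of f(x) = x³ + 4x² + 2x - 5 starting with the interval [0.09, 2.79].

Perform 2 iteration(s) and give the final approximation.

f(x) = x³ + 4x² + 2x - 5
Initial interval: [0.09, 2.79]

Iteration 1:
  c_1 = (0.090000 + 2.790000)/2 = 1.440000
  f(c_1) = f(1.440000) = 9.160384
  f(a) × f(c) < 0, new interval: [0.090000, 1.440000]
Iteration 2:
  c_2 = (0.090000 + 1.440000)/2 = 0.765000
  f(c_2) = f(0.765000) = -0.681403
  f(a) × f(c) ≥ 0, new interval: [0.765000, 1.440000]

After 2 iteration(s), the approximation is c_2 = 0.765000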